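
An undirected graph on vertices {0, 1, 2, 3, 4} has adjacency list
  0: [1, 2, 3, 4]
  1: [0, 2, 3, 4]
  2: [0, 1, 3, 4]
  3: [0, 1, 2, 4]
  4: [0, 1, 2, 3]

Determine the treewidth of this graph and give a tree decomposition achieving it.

With just one bag of size 5, the width is 5 − 1 = 4, so tw(G) ≤ 4. Conversely, {0, 1, 2, 3, 4} is a clique of size 5, and the vertices of any clique must share a bag in every tree decomposition; so some bag has ≥ 5 vertices and tw(G) ≥ 4. Hence tw(G) = 4 exactly.

Treewidth 4.
Bags: B1 = {0, 1, 2, 3, 4}
Tree: (single bag)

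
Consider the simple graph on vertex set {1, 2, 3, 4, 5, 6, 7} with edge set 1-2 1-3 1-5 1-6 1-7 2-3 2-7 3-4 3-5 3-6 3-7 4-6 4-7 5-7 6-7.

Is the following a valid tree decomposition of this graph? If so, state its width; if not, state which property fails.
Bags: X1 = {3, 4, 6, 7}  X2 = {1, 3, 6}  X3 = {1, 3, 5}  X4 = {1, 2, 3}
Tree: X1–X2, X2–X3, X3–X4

A tree decomposition must satisfy three properties: every vertex lies in some bag; for every edge, both endpoints lie together in some bag; and for every vertex, the bags containing it form a connected subtree. Here edge (7,1) lies in no bag, so the decomposition is invalid.

No — edge (7,1) lies in no bag.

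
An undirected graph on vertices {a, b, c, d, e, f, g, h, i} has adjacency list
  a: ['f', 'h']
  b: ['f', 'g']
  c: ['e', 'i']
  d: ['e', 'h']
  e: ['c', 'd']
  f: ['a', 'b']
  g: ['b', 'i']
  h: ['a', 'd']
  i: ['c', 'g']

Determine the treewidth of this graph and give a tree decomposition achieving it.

Treewidth 2.
One such decomposition:
Bags: B1 = {d, e, h}  B2 = {c, e, h}  B3 = {c, h, i}  B4 = {g, h, i}  B5 = {b, g, h}  B6 = {b, f, h}  B7 = {a, f, h}
Tree: B1–B2, B2–B3, B3–B4, B4–B5, B5–B6, B6–B7

Each bag holds 3 vertices, so the decomposition has width 2, which upper-bounds the treewidth. Since h–d–e–c–i–g–b–f–a–h is a cycle in G, G is not acyclic. Forests are exactly the graphs of treewidth ≤ 1, so tw(G) ≥ 2. The upper and lower bounds meet at 2, so that is the treewidth.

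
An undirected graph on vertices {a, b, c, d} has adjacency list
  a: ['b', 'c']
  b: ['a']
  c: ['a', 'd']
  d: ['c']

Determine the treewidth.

A width-1 tree decomposition is:
Bags: B1 = {a, b}  B2 = {a, c}  B3 = {c, d}
Tree: B1–B2, B2–B3
Each bag holds 2 vertices, so the decomposition has width 1, which upper-bounds the treewidth. G has an edge, so its treewidth is at least 1. Hence tw(G) = 1 exactly.

1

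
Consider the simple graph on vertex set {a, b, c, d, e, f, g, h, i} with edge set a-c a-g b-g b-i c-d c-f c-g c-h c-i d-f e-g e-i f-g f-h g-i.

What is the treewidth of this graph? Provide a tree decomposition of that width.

Every bag has size at most 3, so the width is 3 − 1 = 2 and tw(G) ≤ 2. For the lower bound, the 3 vertices {c, d, f} are pairwise adjacent, and any tree decomposition puts a clique entirely inside one bag — forcing width ≥ 2. Therefore the treewidth is 2.

Treewidth 2.
One optimal decomposition is:
Bags: B1 = {c, g, i}  B2 = {c, f, g}  B3 = {e, g, i}  B4 = {c, f, h}  B5 = {b, g, i}  B6 = {a, c, g}  B7 = {c, d, f}
Tree: B1–B2, B1–B3, B2–B4, B1–B5, B1–B6, B2–B7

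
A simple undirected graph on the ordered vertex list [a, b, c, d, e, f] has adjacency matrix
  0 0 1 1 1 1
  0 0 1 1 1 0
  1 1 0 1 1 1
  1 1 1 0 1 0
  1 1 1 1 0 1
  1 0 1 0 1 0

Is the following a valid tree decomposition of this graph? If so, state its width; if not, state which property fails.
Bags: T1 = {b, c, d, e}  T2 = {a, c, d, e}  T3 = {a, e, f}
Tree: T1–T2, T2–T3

A tree decomposition must satisfy three properties: every vertex lies in some bag; for every edge, both endpoints lie together in some bag; and for every vertex, the bags containing it form a connected subtree. Here edge (c,f) lies in no bag, so the decomposition is invalid.

No — edge (c,f) lies in no bag.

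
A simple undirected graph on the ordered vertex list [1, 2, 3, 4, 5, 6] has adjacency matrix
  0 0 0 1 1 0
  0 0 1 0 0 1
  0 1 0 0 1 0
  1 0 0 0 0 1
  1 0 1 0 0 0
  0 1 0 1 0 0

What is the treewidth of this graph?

A width-2 tree decomposition is:
Bags: B1 = {2, 3, 6}  B2 = {3, 5, 6}  B3 = {1, 5, 6}  B4 = {1, 4, 6}
Tree: B1–B2, B2–B3, B3–B4
Every bag has size at most 3, so the width is 3 − 1 = 2 and tw(G) ≤ 2. The edges 6–2–3–5–1–4–6 form a cycle, so G is not a tree and its treewidth is at least 2. Therefore the treewidth is 2.

2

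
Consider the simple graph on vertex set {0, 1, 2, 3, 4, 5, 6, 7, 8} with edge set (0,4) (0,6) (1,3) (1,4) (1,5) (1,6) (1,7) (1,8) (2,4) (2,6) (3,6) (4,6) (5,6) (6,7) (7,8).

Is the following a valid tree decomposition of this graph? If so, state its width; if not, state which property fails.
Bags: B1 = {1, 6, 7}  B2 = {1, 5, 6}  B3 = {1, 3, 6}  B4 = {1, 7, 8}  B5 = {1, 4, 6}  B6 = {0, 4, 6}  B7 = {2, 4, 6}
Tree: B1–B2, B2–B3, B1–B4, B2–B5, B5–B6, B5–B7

Checking the three conditions: (i) the bags cover all of {0, 1, 2, 3, 4, 5, 6, 7, 8}; (ii) for each edge, some bag contains both endpoints; (iii) the bags containing any fixed vertex form a subtree. All hold, so the decomposition is valid with width 3 − 1 = 2.

Yes; width 2.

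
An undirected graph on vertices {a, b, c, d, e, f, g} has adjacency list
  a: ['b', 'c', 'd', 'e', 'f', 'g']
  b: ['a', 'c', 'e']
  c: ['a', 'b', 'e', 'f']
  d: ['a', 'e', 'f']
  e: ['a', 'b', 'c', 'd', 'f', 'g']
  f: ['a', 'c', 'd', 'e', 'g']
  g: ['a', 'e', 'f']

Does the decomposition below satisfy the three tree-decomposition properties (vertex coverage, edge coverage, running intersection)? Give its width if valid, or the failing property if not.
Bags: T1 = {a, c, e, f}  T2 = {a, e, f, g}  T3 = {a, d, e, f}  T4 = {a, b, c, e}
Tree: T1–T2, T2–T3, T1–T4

Every vertex of G appears in some bag (union = {a, b, c, d, e, f, g}); every edge is covered by a bag; and for each vertex v the set of bags containing v is connected in the bag tree. The decomposition is therefore valid. The largest bag has 4 vertices, so the width is 3.

Yes; width 3.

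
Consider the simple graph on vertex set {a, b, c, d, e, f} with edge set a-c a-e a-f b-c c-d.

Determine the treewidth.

1

A width-1 tree decomposition is:
Bags: B1 = {b, c}  B2 = {a, c}  B3 = {c, d}  B4 = {a, f}  B5 = {a, e}
Tree: B1–B2, B1–B3, B2–B4, B2–B5
The largest bag has 2 vertices, giving width 1; this decomposition certifies tw(G) ≤ 1. G has an edge, so its treewidth is at least 1. Combining the bounds, tw(G) = 1.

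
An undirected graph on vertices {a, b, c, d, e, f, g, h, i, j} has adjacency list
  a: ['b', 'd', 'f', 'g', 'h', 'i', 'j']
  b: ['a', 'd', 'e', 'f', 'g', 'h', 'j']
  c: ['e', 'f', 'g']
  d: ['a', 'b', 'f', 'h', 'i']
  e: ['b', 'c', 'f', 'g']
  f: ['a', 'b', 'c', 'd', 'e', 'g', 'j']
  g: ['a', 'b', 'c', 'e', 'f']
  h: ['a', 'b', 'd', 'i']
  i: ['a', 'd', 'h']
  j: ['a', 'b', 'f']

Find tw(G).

A width-3 tree decomposition is:
Bags: B1 = {a, b, d, h}  B2 = {a, d, h, i}  B3 = {a, b, d, f}  B4 = {a, b, f, j}  B5 = {a, b, f, g}  B6 = {b, e, f, g}  B7 = {c, e, f, g}
Tree: B1–B2, B1–B3, B3–B4, B4–B5, B5–B6, B6–B7
Each bag holds 4 vertices, so the decomposition has width 3, which upper-bounds the treewidth. Conversely, {a, b, d, h} is a clique of size 4, and the vertices of any clique must share a bag in every tree decomposition; so some bag has ≥ 4 vertices and tw(G) ≥ 3. Hence tw(G) = 3 exactly.

3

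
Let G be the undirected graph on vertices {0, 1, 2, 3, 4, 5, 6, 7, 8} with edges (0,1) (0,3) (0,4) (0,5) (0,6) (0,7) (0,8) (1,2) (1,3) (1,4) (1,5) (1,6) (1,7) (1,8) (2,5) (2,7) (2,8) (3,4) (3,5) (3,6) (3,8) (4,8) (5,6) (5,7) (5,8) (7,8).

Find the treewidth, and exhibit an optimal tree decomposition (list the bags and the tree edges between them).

Each bag holds 5 vertices, so the decomposition has width 4, which upper-bounds the treewidth. On the other hand G contains the 5-clique {0, 1, 3, 4, 8}. A clique must lie in a single bag of any decomposition, so no decomposition can have width below 4. Therefore the treewidth is 4.

Treewidth 4.
One such decomposition:
Bags: B1 = {0, 1, 3, 5, 8}  B2 = {0, 1, 5, 7, 8}  B3 = {0, 1, 3, 5, 6}  B4 = {0, 1, 3, 4, 8}  B5 = {1, 2, 5, 7, 8}
Tree: B1–B2, B1–B3, B1–B4, B2–B5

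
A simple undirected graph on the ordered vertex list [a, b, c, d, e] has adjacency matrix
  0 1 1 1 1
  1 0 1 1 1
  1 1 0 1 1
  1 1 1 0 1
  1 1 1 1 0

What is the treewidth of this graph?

4

A width-4 tree decomposition is:
Bags: B1 = {a, b, c, d, e}
Tree: (single bag)
With just one bag of size 5, the width is 5 − 1 = 4, so tw(G) ≤ 4. On the other hand G contains the 5-clique {a, b, c, d, e}. A clique must lie in a single bag of any decomposition, so no decomposition can have width below 4. Hence tw(G) = 4 exactly.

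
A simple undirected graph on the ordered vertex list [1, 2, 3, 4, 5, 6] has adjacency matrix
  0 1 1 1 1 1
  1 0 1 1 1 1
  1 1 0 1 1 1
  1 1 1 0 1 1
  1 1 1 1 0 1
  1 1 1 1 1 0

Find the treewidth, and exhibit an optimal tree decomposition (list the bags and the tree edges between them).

Treewidth 5.
One optimal decomposition is:
Bags: B1 = {1, 2, 3, 4, 5, 6}
Tree: (single bag)

With just one bag of size 6, the width is 6 − 1 = 5, so tw(G) ≤ 5. On the other hand G contains the 6-clique {1, 2, 3, 4, 5, 6}. A clique must lie in a single bag of any decomposition, so no decomposition can have width below 5. Therefore the treewidth is 5.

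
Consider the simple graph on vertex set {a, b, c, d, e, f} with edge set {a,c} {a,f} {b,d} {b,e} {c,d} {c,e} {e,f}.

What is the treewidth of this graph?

2

A width-2 tree decomposition is:
Bags: B1 = {a, c, f}  B2 = {c, e, f}  B3 = {c, d, e}  B4 = {b, d, e}
Tree: B1–B2, B2–B3, B3–B4
The largest bag has 3 vertices, giving width 2; this decomposition certifies tw(G) ≤ 2. For the lower bound, G contains the cycle a–f–e–c–a, so G is not a forest; only forests have treewidth ≤ 1, hence tw(G) ≥ 2. Combining the bounds, tw(G) = 2.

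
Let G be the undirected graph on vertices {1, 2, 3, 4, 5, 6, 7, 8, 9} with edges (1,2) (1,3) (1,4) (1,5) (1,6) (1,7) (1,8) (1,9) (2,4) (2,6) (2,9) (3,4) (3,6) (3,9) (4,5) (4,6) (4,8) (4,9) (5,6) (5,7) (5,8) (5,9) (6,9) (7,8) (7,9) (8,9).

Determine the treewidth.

A width-4 tree decomposition is:
Bags: B1 = {1, 4, 5, 6, 9}  B2 = {1, 4, 5, 8, 9}  B3 = {1, 5, 7, 8, 9}  B4 = {1, 3, 4, 6, 9}  B5 = {1, 2, 4, 6, 9}
Tree: B1–B2, B2–B3, B1–B4, B1–B5
Each bag holds 5 vertices, so the decomposition has width 4, which upper-bounds the treewidth. For the lower bound, the 5 vertices {1, 4, 5, 8, 9} are pairwise adjacent, and any tree decomposition puts a clique entirely inside one bag — forcing width ≥ 4. Combining the bounds, tw(G) = 4.

4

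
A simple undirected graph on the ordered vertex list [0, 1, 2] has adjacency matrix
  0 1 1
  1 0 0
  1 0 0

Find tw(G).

1

A width-1 tree decomposition is:
Bags: B1 = {0, 2}  B2 = {0, 1}
Tree: B1–B2
The largest bag has 2 vertices, giving width 1; this decomposition certifies tw(G) ≤ 1. G has an edge, so its treewidth is at least 1. The upper and lower bounds meet at 1, so that is the treewidth.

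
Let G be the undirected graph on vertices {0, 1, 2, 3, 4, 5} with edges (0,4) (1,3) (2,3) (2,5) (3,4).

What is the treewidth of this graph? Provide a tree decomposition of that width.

Treewidth 1.
One such decomposition:
Bags: B1 = {2, 3}  B2 = {3, 4}  B3 = {2, 5}  B4 = {0, 4}  B5 = {1, 3}
Tree: B1–B2, B1–B3, B2–B4, B2–B5

Every bag has size at most 2, so the width is 2 − 1 = 1 and tw(G) ≤ 1. G has an edge, so its treewidth is at least 1. Hence tw(G) = 1 exactly.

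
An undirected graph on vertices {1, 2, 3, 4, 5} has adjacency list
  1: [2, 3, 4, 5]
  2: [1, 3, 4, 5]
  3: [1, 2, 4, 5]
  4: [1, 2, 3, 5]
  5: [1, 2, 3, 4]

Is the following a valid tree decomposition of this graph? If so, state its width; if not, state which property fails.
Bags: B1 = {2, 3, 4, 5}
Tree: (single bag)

No — vertex 1 appears in no bag.

A tree decomposition must satisfy three properties: every vertex lies in some bag; for every edge, both endpoints lie together in some bag; and for every vertex, the bags containing it form a connected subtree. Here vertex 1 appears in no bag, so the decomposition is invalid.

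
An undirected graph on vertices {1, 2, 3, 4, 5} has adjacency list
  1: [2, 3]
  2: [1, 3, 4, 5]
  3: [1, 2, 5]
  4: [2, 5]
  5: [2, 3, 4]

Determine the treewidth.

2

A width-2 tree decomposition is:
Bags: B1 = {1, 2, 3}  B2 = {2, 3, 5}  B3 = {2, 4, 5}
Tree: B1–B2, B2–B3
Each bag holds 3 vertices, so the decomposition has width 2, which upper-bounds the treewidth. On the other hand G contains the 3-clique {1, 2, 3}. A clique must lie in a single bag of any decomposition, so no decomposition can have width below 2. Therefore the treewidth is 2.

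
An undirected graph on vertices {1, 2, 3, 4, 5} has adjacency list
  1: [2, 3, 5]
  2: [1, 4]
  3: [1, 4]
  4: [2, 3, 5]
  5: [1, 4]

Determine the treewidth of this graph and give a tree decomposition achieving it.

The largest bag has 3 vertices, giving width 2; this decomposition certifies tw(G) ≤ 2. The edges 1–5–4–3–1 form a cycle, so G is not a tree and its treewidth is at least 2. Therefore the treewidth is 2.

Treewidth 2.
One such decomposition:
Bags: B1 = {1, 4, 5}  B2 = {1, 3, 4}  B3 = {1, 2, 4}
Tree: B1–B2, B2–B3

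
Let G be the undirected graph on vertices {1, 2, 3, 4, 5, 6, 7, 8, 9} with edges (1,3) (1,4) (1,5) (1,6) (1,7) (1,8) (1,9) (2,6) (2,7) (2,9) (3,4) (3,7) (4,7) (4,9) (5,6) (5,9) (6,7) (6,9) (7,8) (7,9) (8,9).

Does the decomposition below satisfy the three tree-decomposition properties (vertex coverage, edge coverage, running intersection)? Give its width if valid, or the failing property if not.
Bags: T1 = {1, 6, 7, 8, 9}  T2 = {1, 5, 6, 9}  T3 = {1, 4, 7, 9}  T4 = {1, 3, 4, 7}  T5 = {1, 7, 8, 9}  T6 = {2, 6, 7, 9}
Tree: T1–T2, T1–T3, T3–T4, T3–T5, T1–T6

A tree decomposition must satisfy three properties: every vertex lies in some bag; for every edge, both endpoints lie together in some bag; and for every vertex, the bags containing it form a connected subtree. Here bags containing vertex 8 are not connected in the tree, so the decomposition is invalid.

No — bags containing vertex 8 are not connected in the tree.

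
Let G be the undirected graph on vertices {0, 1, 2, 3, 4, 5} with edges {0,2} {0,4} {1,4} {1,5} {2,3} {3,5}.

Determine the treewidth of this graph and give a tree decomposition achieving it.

Treewidth 2.
One optimal decomposition is:
Bags: B1 = {1, 4, 5}  B2 = {0, 4, 5}  B3 = {0, 2, 5}  B4 = {2, 3, 5}
Tree: B1–B2, B2–B3, B3–B4

Every bag has size at most 3, so the width is 3 − 1 = 2 and tw(G) ≤ 2. The edges 5–1–4–0–2–3–5 form a cycle, so G is not a tree and its treewidth is at least 2. Therefore the treewidth is 2.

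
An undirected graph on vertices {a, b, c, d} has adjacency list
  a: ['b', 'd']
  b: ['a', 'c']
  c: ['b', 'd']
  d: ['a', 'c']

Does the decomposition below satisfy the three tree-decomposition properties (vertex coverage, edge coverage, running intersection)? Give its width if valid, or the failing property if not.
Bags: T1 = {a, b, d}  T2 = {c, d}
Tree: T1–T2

A tree decomposition must satisfy three properties: every vertex lies in some bag; for every edge, both endpoints lie together in some bag; and for every vertex, the bags containing it form a connected subtree. Here edge (b,c) lies in no bag, so the decomposition is invalid.

No — edge (b,c) lies in no bag.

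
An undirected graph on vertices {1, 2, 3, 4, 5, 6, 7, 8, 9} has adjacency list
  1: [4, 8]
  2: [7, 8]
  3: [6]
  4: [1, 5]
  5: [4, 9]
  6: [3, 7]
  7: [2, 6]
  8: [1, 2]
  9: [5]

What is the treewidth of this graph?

A width-1 tree decomposition is:
Bags: B1 = {5, 9}  B2 = {4, 5}  B3 = {1, 4}  B4 = {1, 8}  B5 = {2, 8}  B6 = {2, 7}  B7 = {6, 7}  B8 = {3, 6}
Tree: B1–B2, B2–B3, B3–B4, B4–B5, B5–B6, B6–B7, B7–B8
Each bag holds 2 vertices, so the decomposition has width 1, which upper-bounds the treewidth. G has an edge, so its treewidth is at least 1. The upper and lower bounds meet at 1, so that is the treewidth.

1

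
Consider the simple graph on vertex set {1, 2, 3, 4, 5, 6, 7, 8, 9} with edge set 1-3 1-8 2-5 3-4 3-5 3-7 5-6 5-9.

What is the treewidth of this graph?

1

A width-1 tree decomposition is:
Bags: B1 = {3, 5}  B2 = {3, 4}  B3 = {1, 3}  B4 = {1, 8}  B5 = {2, 5}  B6 = {3, 7}  B7 = {5, 9}  B8 = {5, 6}
Tree: B1–B2, B1–B3, B3–B4, B1–B5, B1–B6, B1–B7, B7–B8
Every bag has size at most 2, so the width is 2 − 1 = 1 and tw(G) ≤ 1. Since G has at least one edge (e.g. 5–3), it is not an edgeless graph, so tw(G) ≥ 1. Hence tw(G) = 1 exactly.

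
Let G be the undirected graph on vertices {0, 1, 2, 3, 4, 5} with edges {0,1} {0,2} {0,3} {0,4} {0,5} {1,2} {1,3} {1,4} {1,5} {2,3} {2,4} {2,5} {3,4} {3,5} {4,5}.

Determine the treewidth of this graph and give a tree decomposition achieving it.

A single bag containing all 6 vertices is trivially a valid decomposition of width 5. For the lower bound, the 6 vertices {0, 1, 2, 3, 4, 5} are pairwise adjacent, and any tree decomposition puts a clique entirely inside one bag — forcing width ≥ 5. Combining the bounds, tw(G) = 5.

Treewidth 5.
One such decomposition:
Bags: B1 = {0, 1, 2, 3, 4, 5}
Tree: (single bag)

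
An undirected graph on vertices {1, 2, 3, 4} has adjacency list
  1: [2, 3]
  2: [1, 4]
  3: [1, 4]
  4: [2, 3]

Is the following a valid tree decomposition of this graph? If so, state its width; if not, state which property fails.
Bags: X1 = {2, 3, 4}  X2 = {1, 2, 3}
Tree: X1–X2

Vertex coverage: the bags together contain {1, 2, 3, 4}, the full vertex set. Edge coverage: each edge of G has both endpoints in at least one bag. Running intersection: for every vertex, the bags containing it form a connected subtree. All three properties hold, so this is a valid tree decomposition of width max|bag| − 1 = 2, and hence tw(G) ≤ 2.

Yes; width 2.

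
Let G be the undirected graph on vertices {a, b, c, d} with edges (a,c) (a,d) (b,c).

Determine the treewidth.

1

A width-1 tree decomposition is:
Bags: B1 = {b, c}  B2 = {a, c}  B3 = {a, d}
Tree: B1–B2, B2–B3
The largest bag has 2 vertices, giving width 1; this decomposition certifies tw(G) ≤ 1. Any graph with an edge has treewidth ≥ 1, and G has the edge c–b. The upper and lower bounds meet at 1, so that is the treewidth.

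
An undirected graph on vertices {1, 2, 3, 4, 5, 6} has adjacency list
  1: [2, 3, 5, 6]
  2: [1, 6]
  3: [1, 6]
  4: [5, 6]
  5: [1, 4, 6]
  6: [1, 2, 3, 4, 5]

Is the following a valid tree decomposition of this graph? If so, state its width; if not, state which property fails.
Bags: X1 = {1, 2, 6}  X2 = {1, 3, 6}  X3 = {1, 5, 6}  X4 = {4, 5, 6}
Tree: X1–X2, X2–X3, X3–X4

Yes; width 2.

Every vertex of G appears in some bag (union = {1, 2, 3, 4, 5, 6}); every edge is covered by a bag; and for each vertex v the set of bags containing v is connected in the bag tree. The decomposition is therefore valid. The largest bag has 3 vertices, so the width is 2.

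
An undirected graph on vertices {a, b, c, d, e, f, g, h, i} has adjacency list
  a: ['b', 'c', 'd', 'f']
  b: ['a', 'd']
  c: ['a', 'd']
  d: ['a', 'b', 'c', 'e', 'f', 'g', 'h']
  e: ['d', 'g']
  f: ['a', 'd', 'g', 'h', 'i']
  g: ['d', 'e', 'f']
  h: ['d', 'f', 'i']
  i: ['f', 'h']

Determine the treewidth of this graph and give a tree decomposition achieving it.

Treewidth 2.
One such decomposition:
Bags: B1 = {a, d, f}  B2 = {d, f, h}  B3 = {a, c, d}  B4 = {a, b, d}  B5 = {d, f, g}  B6 = {d, e, g}  B7 = {f, h, i}
Tree: B1–B2, B1–B3, B3–B4, B2–B5, B5–B6, B2–B7

The largest bag has 3 vertices, giving width 2; this decomposition certifies tw(G) ≤ 2. Conversely, {d, e, g} is a clique of size 3, and the vertices of any clique must share a bag in every tree decomposition; so some bag has ≥ 3 vertices and tw(G) ≥ 2. Therefore the treewidth is 2.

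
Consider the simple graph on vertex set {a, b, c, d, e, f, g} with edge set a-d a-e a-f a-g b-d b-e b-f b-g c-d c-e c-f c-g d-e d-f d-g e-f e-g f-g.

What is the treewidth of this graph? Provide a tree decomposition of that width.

The largest bag has 5 vertices, giving width 4; this decomposition certifies tw(G) ≤ 4. Conversely, {c, d, e, f, g} is a clique of size 5, and the vertices of any clique must share a bag in every tree decomposition; so some bag has ≥ 5 vertices and tw(G) ≥ 4. Therefore the treewidth is 4.

Treewidth 4.
Bags: B1 = {b, d, e, f, g}  B2 = {c, d, e, f, g}  B3 = {a, d, e, f, g}
Tree: B1–B2, B1–B3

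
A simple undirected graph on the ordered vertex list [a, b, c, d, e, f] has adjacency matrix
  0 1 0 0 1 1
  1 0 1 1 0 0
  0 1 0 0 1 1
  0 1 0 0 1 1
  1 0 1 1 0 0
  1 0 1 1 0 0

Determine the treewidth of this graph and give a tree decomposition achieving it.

Every bag has size at most 4, so the width is 4 − 1 = 3 and tw(G) ≤ 3. For the lower bound: the 4 vertex sets {b,d}, {c,e}, {f}, {a} are disjoint, each induces a connected subgraph, and every pair is joined by at least one edge of G. Contracting each set to a single vertex therefore yields K_{4} as a minor, and since treewidth is minor-monotone, tw(G) ≥ tw(K_{4}) = 3. Combining the bounds, tw(G) = 3.

Treewidth 3.
One such decomposition:
Bags: B1 = {b, d, e, f}  B2 = {b, c, e, f}  B3 = {a, b, e, f}
Tree: B1–B2, B2–B3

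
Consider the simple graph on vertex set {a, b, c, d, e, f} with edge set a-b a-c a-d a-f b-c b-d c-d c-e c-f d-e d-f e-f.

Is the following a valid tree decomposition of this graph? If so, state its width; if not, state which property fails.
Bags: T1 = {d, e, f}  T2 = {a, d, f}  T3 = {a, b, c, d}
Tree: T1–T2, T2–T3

A tree decomposition must satisfy three properties: every vertex lies in some bag; for every edge, both endpoints lie together in some bag; and for every vertex, the bags containing it form a connected subtree. Here edge (c,f) lies in no bag, so the decomposition is invalid.

No — edge (c,f) lies in no bag.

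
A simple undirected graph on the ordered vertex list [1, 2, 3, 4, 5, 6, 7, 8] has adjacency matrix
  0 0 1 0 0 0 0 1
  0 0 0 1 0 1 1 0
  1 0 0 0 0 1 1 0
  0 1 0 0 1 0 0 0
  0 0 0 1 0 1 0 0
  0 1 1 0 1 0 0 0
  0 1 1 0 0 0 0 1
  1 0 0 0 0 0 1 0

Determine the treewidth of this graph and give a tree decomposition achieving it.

Treewidth 2.
One optimal decomposition is:
Bags: B1 = {4, 5, 6}  B2 = {2, 4, 6}  B3 = {2, 3, 6}  B4 = {2, 3, 7}  B5 = {1, 3, 7}  B6 = {1, 7, 8}
Tree: B1–B2, B2–B3, B3–B4, B4–B5, B5–B6

Every bag has size at most 3, so the width is 3 − 1 = 2 and tw(G) ≤ 2. The edges 5–4–2–6–5 form a cycle, so G is not a tree and its treewidth is at least 2. The upper and lower bounds meet at 2, so that is the treewidth.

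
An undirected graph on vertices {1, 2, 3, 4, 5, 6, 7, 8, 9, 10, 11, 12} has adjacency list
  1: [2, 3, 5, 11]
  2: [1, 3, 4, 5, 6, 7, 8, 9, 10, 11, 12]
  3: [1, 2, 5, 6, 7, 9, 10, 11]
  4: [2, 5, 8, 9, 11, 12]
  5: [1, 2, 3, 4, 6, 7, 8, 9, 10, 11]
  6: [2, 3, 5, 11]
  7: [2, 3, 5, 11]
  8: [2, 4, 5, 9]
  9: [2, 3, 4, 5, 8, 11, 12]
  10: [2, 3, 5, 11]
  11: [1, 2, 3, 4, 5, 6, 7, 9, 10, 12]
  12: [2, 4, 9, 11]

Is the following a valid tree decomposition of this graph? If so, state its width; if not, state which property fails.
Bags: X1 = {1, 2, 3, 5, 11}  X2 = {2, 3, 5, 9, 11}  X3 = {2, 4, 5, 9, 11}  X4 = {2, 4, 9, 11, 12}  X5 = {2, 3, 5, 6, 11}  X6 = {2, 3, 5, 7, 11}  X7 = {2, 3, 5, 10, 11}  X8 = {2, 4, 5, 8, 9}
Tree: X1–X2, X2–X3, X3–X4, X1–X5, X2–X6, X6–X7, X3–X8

Vertex coverage: the bags together contain {1, 2, 3, 4, 5, 6, 7, 8, 9, 10, 11, 12}, the full vertex set. Edge coverage: each edge of G has both endpoints in at least one bag. Running intersection: for every vertex, the bags containing it form a connected subtree. All three properties hold, so this is a valid tree decomposition of width max|bag| − 1 = 4, and hence tw(G) ≤ 4.

Yes; width 4.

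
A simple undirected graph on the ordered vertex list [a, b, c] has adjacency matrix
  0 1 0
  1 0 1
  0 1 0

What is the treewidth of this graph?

A width-1 tree decomposition is:
Bags: B1 = {a, b}  B2 = {b, c}
Tree: B1–B2
Each bag holds 2 vertices, so the decomposition has width 1, which upper-bounds the treewidth. Any graph with an edge has treewidth ≥ 1, and G has the edge b–a. The upper and lower bounds meet at 1, so that is the treewidth.

1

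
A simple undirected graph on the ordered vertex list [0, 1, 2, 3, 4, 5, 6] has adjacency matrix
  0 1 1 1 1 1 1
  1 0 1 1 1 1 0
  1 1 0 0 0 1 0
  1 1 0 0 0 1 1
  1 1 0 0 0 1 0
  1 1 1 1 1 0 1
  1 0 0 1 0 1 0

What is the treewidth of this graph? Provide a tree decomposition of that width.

Treewidth 3.
One optimal decomposition is:
Bags: B1 = {0, 1, 3, 5}  B2 = {0, 1, 4, 5}  B3 = {0, 3, 5, 6}  B4 = {0, 1, 2, 5}
Tree: B1–B2, B1–B3, B2–B4

The largest bag has 4 vertices, giving width 3; this decomposition certifies tw(G) ≤ 3. For the lower bound, the 4 vertices {0, 1, 2, 5} are pairwise adjacent, and any tree decomposition puts a clique entirely inside one bag — forcing width ≥ 3. The upper and lower bounds meet at 3, so that is the treewidth.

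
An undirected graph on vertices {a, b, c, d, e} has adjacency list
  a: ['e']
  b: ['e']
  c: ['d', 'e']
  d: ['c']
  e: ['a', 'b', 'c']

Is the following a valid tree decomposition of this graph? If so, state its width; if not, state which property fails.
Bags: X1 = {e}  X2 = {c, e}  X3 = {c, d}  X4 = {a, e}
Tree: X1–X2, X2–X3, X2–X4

A tree decomposition must satisfy three properties: every vertex lies in some bag; for every edge, both endpoints lie together in some bag; and for every vertex, the bags containing it form a connected subtree. Here vertex b appears in no bag, so the decomposition is invalid.

No — vertex b appears in no bag.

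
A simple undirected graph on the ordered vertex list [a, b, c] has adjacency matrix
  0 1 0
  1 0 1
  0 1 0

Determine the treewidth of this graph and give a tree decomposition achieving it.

Treewidth 1.
One optimal decomposition is:
Bags: B1 = {b, c}  B2 = {a, b}
Tree: B1–B2

The largest bag has 2 vertices, giving width 1; this decomposition certifies tw(G) ≤ 1. G has an edge, so its treewidth is at least 1. Therefore the treewidth is 1.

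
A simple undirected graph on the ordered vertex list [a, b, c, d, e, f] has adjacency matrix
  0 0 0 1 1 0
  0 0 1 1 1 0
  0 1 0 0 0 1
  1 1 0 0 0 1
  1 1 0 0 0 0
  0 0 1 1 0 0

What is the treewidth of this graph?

2

A width-2 tree decomposition is:
Bags: B1 = {a, d, e}  B2 = {b, d, e}  B3 = {b, d, f}  B4 = {b, c, f}
Tree: B1–B2, B2–B3, B3–B4
The largest bag has 3 vertices, giving width 2; this decomposition certifies tw(G) ≤ 2. The edges a–e–b–d–a form a cycle, so G is not a tree and its treewidth is at least 2. Therefore the treewidth is 2.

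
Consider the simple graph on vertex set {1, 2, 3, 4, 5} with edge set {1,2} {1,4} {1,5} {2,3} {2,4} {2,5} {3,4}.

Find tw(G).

A width-2 tree decomposition is:
Bags: B1 = {1, 2, 4}  B2 = {2, 3, 4}  B3 = {1, 2, 5}
Tree: B1–B2, B1–B3
The largest bag has 3 vertices, giving width 2; this decomposition certifies tw(G) ≤ 2. For the lower bound, the 3 vertices {1, 2, 4} are pairwise adjacent, and any tree decomposition puts a clique entirely inside one bag — forcing width ≥ 2. Hence tw(G) = 2 exactly.

2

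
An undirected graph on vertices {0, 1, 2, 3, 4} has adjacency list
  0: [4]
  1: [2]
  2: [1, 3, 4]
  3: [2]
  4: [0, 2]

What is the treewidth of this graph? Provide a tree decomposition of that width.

Every bag has size at most 2, so the width is 2 − 1 = 1 and tw(G) ≤ 1. G has an edge, so its treewidth is at least 1. Therefore the treewidth is 1.

Treewidth 1.
Bags: B1 = {2, 4}  B2 = {1, 2}  B3 = {0, 4}  B4 = {2, 3}
Tree: B1–B2, B1–B3, B2–B4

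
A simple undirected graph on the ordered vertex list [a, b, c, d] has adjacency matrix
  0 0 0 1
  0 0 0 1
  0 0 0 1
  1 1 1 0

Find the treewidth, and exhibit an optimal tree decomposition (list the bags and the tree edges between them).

The largest bag has 2 vertices, giving width 1; this decomposition certifies tw(G) ≤ 1. Any graph with an edge has treewidth ≥ 1, and G has the edge d–a. Therefore the treewidth is 1.

Treewidth 1.
One such decomposition:
Bags: B1 = {a, d}  B2 = {b, d}  B3 = {c, d}
Tree: B1–B2, B1–B3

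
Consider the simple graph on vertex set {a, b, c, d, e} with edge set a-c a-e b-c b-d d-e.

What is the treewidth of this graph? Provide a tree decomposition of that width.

Treewidth 2.
One such decomposition:
Bags: B1 = {a, d, e}  B2 = {a, b, d}  B3 = {a, b, c}
Tree: B1–B2, B2–B3

Each bag holds 3 vertices, so the decomposition has width 2, which upper-bounds the treewidth. The edges a–e–d–b–c–a form a cycle, so G is not a tree and its treewidth is at least 2. The upper and lower bounds meet at 2, so that is the treewidth.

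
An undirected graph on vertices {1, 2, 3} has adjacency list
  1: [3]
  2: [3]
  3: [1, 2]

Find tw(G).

1

A width-1 tree decomposition is:
Bags: B1 = {2, 3}  B2 = {1, 3}
Tree: B1–B2
Every bag has size at most 2, so the width is 2 − 1 = 1 and tw(G) ≤ 1. G has an edge, so its treewidth is at least 1. Therefore the treewidth is 1.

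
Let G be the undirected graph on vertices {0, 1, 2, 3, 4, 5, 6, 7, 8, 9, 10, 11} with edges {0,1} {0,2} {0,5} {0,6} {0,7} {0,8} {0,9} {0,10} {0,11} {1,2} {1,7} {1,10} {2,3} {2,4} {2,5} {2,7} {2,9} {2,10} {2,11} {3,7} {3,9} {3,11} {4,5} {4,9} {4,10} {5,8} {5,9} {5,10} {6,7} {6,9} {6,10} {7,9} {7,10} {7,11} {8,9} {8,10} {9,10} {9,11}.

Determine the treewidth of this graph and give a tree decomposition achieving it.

Treewidth 4.
Bags: B1 = {0, 2, 7, 9, 10}  B2 = {0, 2, 5, 9, 10}  B3 = {0, 1, 2, 7, 10}  B4 = {0, 2, 7, 9, 11}  B5 = {2, 3, 7, 9, 11}  B6 = {0, 6, 7, 9, 10}  B7 = {0, 5, 8, 9, 10}  B8 = {2, 4, 5, 9, 10}
Tree: B1–B2, B1–B3, B1–B4, B4–B5, B1–B6, B2–B7, B2–B8

Every bag has size at most 5, so the width is 5 − 1 = 4 and tw(G) ≤ 4. On the other hand G contains the 5-clique {0, 1, 2, 7, 10}. A clique must lie in a single bag of any decomposition, so no decomposition can have width below 4. Therefore the treewidth is 4.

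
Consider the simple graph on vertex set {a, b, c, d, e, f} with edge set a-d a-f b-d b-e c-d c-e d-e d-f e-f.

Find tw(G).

A width-2 tree decomposition is:
Bags: B1 = {d, e, f}  B2 = {a, d, f}  B3 = {c, d, e}  B4 = {b, d, e}
Tree: B1–B2, B1–B3, B1–B4
The largest bag has 3 vertices, giving width 2; this decomposition certifies tw(G) ≤ 2. On the other hand G contains the 3-clique {c, d, e}. A clique must lie in a single bag of any decomposition, so no decomposition can have width below 2. Combining the bounds, tw(G) = 2.

2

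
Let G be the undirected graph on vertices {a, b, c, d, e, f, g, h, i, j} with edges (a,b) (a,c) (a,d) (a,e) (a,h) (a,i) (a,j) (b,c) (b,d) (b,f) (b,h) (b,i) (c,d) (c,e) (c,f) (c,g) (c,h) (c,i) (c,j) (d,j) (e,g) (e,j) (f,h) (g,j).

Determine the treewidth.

3

A width-3 tree decomposition is:
Bags: B1 = {a, c, e, j}  B2 = {a, c, d, j}  B3 = {a, b, c, d}  B4 = {a, b, c, i}  B5 = {a, b, c, h}  B6 = {b, c, f, h}  B7 = {c, e, g, j}
Tree: B1–B2, B2–B3, B3–B4, B3–B5, B5–B6, B1–B7
The largest bag has 4 vertices, giving width 3; this decomposition certifies tw(G) ≤ 3. For the lower bound, the 4 vertices {c, e, g, j} are pairwise adjacent, and any tree decomposition puts a clique entirely inside one bag — forcing width ≥ 3. The upper and lower bounds meet at 3, so that is the treewidth.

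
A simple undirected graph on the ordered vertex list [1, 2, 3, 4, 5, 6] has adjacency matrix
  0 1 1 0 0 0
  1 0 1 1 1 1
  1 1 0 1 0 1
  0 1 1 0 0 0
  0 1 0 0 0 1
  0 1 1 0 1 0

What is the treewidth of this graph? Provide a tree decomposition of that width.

Treewidth 2.
One such decomposition:
Bags: B1 = {2, 3, 6}  B2 = {2, 5, 6}  B3 = {1, 2, 3}  B4 = {2, 3, 4}
Tree: B1–B2, B1–B3, B1–B4

Each bag holds 3 vertices, so the decomposition has width 2, which upper-bounds the treewidth. For the lower bound, the 3 vertices {1, 2, 3} are pairwise adjacent, and any tree decomposition puts a clique entirely inside one bag — forcing width ≥ 2. Combining the bounds, tw(G) = 2.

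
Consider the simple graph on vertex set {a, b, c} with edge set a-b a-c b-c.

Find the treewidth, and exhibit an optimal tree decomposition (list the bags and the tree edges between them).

Treewidth 2.
One such decomposition:
Bags: B1 = {a, b, c}
Tree: (single bag)

A single bag containing all 3 vertices is trivially a valid decomposition of width 2. Conversely, {a, b, c} is a clique of size 3, and the vertices of any clique must share a bag in every tree decomposition; so some bag has ≥ 3 vertices and tw(G) ≥ 2. Combining the bounds, tw(G) = 2.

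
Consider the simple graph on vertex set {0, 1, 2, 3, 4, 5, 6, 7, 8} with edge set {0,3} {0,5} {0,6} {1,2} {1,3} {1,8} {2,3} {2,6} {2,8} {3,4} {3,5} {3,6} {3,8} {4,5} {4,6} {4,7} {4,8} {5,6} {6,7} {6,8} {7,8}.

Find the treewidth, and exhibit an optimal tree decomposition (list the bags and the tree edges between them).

Each bag holds 4 vertices, so the decomposition has width 3, which upper-bounds the treewidth. On the other hand G contains the 4-clique {1, 2, 3, 8}. A clique must lie in a single bag of any decomposition, so no decomposition can have width below 3. Therefore the treewidth is 3.

Treewidth 3.
Bags: B1 = {3, 4, 6, 8}  B2 = {4, 6, 7, 8}  B3 = {2, 3, 6, 8}  B4 = {3, 4, 5, 6}  B5 = {0, 3, 5, 6}  B6 = {1, 2, 3, 8}
Tree: B1–B2, B1–B3, B1–B4, B4–B5, B3–B6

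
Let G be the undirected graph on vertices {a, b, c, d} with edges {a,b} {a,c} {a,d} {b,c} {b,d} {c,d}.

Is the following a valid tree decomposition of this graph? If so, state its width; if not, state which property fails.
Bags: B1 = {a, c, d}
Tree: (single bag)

No — vertex b appears in no bag.

A tree decomposition must satisfy three properties: every vertex lies in some bag; for every edge, both endpoints lie together in some bag; and for every vertex, the bags containing it form a connected subtree. Here vertex b appears in no bag, so the decomposition is invalid.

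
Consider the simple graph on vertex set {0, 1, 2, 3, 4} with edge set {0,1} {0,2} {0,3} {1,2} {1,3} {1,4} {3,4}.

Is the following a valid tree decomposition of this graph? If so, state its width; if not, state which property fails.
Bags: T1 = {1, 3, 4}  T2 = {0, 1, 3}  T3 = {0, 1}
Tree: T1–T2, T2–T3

A tree decomposition must satisfy three properties: every vertex lies in some bag; for every edge, both endpoints lie together in some bag; and for every vertex, the bags containing it form a connected subtree. Here vertex 2 appears in no bag, so the decomposition is invalid.

No — vertex 2 appears in no bag.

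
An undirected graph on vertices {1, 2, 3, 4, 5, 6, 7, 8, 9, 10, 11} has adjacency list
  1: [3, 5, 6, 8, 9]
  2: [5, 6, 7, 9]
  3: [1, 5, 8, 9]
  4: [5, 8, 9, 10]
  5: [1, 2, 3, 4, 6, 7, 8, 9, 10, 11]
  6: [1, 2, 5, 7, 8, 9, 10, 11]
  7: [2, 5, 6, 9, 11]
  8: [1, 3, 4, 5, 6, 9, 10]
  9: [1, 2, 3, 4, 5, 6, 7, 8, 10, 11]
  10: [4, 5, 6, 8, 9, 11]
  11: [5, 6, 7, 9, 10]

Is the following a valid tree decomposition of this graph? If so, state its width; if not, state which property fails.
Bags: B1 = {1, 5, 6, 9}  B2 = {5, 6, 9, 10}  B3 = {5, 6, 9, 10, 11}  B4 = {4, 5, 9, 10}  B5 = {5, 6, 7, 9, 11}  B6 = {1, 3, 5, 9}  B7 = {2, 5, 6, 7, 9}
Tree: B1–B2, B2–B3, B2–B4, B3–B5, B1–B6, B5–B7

No — vertex 8 appears in no bag.

A tree decomposition must satisfy three properties: every vertex lies in some bag; for every edge, both endpoints lie together in some bag; and for every vertex, the bags containing it form a connected subtree. Here vertex 8 appears in no bag, so the decomposition is invalid.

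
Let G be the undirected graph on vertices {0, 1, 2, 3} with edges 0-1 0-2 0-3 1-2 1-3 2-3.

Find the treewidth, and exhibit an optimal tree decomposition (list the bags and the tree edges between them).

Treewidth 3.
One optimal decomposition is:
Bags: B1 = {0, 1, 2, 3}
Tree: (single bag)

With just one bag of size 4, the width is 4 − 1 = 3, so tw(G) ≤ 3. On the other hand G contains the 4-clique {0, 1, 2, 3}. A clique must lie in a single bag of any decomposition, so no decomposition can have width below 3. The upper and lower bounds meet at 3, so that is the treewidth.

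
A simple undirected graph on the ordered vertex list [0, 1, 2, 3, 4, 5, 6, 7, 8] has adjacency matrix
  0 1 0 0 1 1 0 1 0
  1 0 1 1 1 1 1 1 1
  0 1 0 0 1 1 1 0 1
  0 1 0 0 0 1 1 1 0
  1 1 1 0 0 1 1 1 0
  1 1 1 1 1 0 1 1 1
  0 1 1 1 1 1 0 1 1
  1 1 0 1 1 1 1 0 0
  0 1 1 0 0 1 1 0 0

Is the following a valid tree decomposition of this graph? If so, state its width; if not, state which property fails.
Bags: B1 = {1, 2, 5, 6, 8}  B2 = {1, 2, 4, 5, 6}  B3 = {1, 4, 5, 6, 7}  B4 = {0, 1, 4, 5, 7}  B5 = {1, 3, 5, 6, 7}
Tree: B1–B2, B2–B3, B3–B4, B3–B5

Vertex coverage: the bags together contain {0, 1, 2, 3, 4, 5, 6, 7, 8}, the full vertex set. Edge coverage: each edge of G has both endpoints in at least one bag. Running intersection: for every vertex, the bags containing it form a connected subtree. All three properties hold, so this is a valid tree decomposition of width max|bag| − 1 = 4, and hence tw(G) ≤ 4.

Yes; width 4.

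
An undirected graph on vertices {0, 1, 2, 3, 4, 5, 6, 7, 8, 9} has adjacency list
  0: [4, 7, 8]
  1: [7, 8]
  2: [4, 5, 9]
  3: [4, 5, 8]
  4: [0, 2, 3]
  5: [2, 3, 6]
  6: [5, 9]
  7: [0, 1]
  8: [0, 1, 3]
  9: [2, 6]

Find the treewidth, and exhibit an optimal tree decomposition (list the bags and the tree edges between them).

Treewidth 2.
One such decomposition:
Bags: B1 = {0, 1, 7}  B2 = {0, 1, 8}  B3 = {0, 4, 8}  B4 = {3, 4, 8}  B5 = {2, 3, 4}  B6 = {2, 3, 5}  B7 = {2, 5, 9}  B8 = {5, 6, 9}
Tree: B1–B2, B2–B3, B3–B4, B4–B5, B5–B6, B6–B7, B7–B8

Each bag holds 3 vertices, so the decomposition has width 2, which upper-bounds the treewidth. For the lower bound, G contains the cycle 7–1–8–0–7, so G is not a forest; only forests have treewidth ≤ 1, hence tw(G) ≥ 2. Hence tw(G) = 2 exactly.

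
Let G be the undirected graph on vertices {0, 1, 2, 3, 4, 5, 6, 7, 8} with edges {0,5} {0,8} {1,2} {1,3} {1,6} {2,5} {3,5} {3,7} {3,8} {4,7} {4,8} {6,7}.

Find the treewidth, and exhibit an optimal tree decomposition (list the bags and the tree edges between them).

Every bag has size at most 4, so the width is 4 − 1 = 3 and tw(G) ≤ 3. For the lower bound: the 4 vertex sets {4,6,7}, {1}, {3}, {0,2,5,8} are disjoint, each induces a connected subgraph, and every pair is joined by at least one edge of G. Contracting each set to a single vertex therefore yields K_{4} as a minor, and since treewidth is minor-monotone, tw(G) ≥ tw(K_{4}) = 3. Therefore the treewidth is 3.

Treewidth 3.
Bags: B1 = {1, 4, 6, 7}  B2 = {1, 3, 4, 7}  B3 = {1, 3, 4, 8}  B4 = {1, 2, 3, 8}  B5 = {2, 3, 5, 8}  B6 = {0, 2, 5, 8}
Tree: B1–B2, B2–B3, B3–B4, B4–B5, B5–B6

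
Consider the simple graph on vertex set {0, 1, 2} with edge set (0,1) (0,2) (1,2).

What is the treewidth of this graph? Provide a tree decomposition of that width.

Treewidth 2.
One optimal decomposition is:
Bags: B1 = {0, 1, 2}
Tree: (single bag)

With just one bag of size 3, the width is 3 − 1 = 2, so tw(G) ≤ 2. Conversely, {0, 1, 2} is a clique of size 3, and the vertices of any clique must share a bag in every tree decomposition; so some bag has ≥ 3 vertices and tw(G) ≥ 2. Hence tw(G) = 2 exactly.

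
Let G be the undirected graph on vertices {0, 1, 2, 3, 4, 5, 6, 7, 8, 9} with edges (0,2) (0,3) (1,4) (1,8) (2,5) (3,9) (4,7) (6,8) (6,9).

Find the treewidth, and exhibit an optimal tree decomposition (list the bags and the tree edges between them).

Treewidth 1.
One optimal decomposition is:
Bags: B1 = {4, 7}  B2 = {1, 4}  B3 = {1, 8}  B4 = {6, 8}  B5 = {6, 9}  B6 = {3, 9}  B7 = {0, 3}  B8 = {0, 2}  B9 = {2, 5}
Tree: B1–B2, B2–B3, B3–B4, B4–B5, B5–B6, B6–B7, B7–B8, B8–B9

The largest bag has 2 vertices, giving width 1; this decomposition certifies tw(G) ≤ 1. G has an edge, so its treewidth is at least 1. Hence tw(G) = 1 exactly.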